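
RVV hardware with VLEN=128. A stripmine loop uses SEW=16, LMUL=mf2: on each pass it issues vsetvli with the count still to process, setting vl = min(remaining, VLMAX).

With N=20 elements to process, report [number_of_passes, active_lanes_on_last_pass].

[iterations, last_vl] = [5, 4]

VLMAX = VLEN×LMUL/SEW = 128×1/2/16 = 4
N=20: ⌈20/4⌉ = 5 iters; last vl = 20 − 4×4 = 4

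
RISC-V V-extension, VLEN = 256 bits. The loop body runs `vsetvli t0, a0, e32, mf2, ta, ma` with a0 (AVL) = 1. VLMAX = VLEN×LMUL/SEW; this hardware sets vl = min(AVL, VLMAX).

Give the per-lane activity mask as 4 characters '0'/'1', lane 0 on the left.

predicate = 1000

VLMAX = VLEN×LMUL/SEW = 256×1/2/32 = 4
vl ← min(1, 4) = 1
bits (lane 0 leftmost): 1000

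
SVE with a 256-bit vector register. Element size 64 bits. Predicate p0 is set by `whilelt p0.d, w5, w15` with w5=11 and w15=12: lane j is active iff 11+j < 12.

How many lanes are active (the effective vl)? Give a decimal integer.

vl = 1

lane count: 256 div 64 = 4
active while 11+j < 12, i.e. j ∈ [0,1) capped at 4 ⇒ 1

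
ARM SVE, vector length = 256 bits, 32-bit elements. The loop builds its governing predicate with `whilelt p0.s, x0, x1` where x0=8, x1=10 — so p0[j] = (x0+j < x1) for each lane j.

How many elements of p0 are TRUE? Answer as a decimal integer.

register lanes = 256/32 = 8
whilelt: lane j active iff 8+j < 10 → j < 2 → 2 active

vl = 2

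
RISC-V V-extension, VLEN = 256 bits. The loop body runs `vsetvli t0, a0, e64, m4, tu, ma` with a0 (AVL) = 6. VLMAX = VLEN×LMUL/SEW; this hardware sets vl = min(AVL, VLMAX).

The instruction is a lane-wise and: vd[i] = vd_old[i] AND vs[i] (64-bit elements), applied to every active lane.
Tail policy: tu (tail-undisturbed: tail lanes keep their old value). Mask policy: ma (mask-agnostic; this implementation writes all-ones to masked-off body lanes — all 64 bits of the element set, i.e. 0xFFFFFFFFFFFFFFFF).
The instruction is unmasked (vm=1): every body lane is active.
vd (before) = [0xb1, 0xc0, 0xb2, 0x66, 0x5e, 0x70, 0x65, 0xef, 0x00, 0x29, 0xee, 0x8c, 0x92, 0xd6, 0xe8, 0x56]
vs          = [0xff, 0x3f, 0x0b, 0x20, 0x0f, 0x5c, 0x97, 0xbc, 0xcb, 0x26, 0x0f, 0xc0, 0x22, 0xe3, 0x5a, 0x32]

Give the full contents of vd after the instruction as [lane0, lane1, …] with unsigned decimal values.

vd = [177, 0, 2, 32, 14, 80, 101, 239, 0, 41, 238, 140, 146, 214, 232, 86]

VLMAX = (256 × 4) / 64 = 16 lanes
vl = min(AVL, VLMAX) = min(6, 16) = 6
[0] and(0xb1,0xff) = 0xb1
[1] and(0xc0,0x3f) = 0x00
[2] and(0xb2,0x0b) = 0x02
[3] and(0x66,0x20) = 0x20
[4] and(0x5e,0x0f) = 0x0e
[5] and(0x70,0x5c) = 0x50
[6] tail/keep = 0x65
[7] tail/keep = 0xef
[8] tail/keep = 0x00
[9] tail/keep = 0x29
[10] tail/keep = 0xee
[11] tail/keep = 0x8c
[12] tail/keep = 0x92
[13] tail/keep = 0xd6
[14] tail/keep = 0xe8
[15] tail/keep = 0x56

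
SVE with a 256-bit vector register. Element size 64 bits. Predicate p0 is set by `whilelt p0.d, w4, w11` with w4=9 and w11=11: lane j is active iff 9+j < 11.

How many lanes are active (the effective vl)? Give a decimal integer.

lane count: 256 div 64 = 4
p0[j] = (9+j < 11); true for j=0..1 → 2 lanes set

vl = 2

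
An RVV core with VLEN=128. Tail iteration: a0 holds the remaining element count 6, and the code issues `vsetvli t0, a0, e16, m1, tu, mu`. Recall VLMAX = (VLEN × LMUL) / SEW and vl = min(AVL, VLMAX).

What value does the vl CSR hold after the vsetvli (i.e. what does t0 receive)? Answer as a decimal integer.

VLMAX = (128 × 1) / 16 = 8 lanes
vl = min(AVL, VLMAX) = min(6, 8) = 6

vl = 6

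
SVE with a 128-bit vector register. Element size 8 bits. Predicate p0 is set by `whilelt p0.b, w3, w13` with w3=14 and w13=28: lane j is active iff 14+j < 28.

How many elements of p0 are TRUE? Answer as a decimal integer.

register lanes = 128/8 = 16
active while 14+j < 28, i.e. j ∈ [0,14) capped at 16 ⇒ 14

vl = 14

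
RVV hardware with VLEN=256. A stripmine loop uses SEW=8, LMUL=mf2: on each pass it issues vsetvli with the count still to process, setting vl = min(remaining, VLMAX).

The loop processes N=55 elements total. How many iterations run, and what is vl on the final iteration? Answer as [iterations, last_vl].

VLMAX = (256 × 1/2) / 8 = 16 lanes
N=55: ⌈55/16⌉ = 4 iters; last vl = 55 − 3×16 = 7

[iterations, last_vl] = [4, 7]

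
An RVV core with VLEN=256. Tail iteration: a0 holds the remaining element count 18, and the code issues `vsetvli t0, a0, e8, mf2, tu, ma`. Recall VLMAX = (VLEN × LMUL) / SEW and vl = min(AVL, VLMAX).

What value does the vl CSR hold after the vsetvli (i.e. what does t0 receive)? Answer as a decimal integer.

lanes per group: 256·1/2/8 = 16
AVL=18 > VLMAX=16, so vl = 16

vl = 16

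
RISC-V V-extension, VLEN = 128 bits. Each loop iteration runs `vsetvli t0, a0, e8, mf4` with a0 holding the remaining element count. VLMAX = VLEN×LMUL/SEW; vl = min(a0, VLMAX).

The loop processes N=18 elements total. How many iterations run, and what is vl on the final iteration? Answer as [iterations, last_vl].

[iterations, last_vl] = [5, 2]

VLMAX = VLEN×LMUL/SEW = 128×1/4/8 = 4
N=18: ⌈18/4⌉ = 5 iters; last vl = 18 − 4×4 = 2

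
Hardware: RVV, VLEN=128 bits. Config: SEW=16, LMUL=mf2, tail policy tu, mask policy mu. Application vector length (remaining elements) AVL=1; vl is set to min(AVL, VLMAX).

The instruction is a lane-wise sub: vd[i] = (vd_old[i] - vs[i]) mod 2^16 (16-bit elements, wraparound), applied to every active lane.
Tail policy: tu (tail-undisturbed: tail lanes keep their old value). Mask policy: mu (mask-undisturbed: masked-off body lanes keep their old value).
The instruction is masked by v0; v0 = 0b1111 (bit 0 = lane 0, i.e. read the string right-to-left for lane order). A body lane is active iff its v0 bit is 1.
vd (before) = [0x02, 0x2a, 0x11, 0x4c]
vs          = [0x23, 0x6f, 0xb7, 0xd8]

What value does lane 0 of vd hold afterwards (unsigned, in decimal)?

VLMAX = VLEN×LMUL/SEW = 128×1/2/16 = 4
AVL=1 ≤ VLMAX=4, so vl = 1
lane  0: sub(0x02,0x23) ⇒ 0xffdf
lane  1: tail/keep ⇒ 0x2a
lane  2: tail/keep ⇒ 0x11
lane  3: tail/keep ⇒ 0x4c

vd[0] = 65503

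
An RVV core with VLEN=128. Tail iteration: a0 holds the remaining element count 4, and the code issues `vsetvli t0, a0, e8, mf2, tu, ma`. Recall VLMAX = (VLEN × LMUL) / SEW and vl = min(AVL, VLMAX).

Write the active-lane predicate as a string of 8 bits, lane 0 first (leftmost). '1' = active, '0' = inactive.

lanes per group: 128·1/2/8 = 8
AVL=4 ≤ VLMAX=8, so vl = 4
bits (lane 0 leftmost): 11110000

predicate = 11110000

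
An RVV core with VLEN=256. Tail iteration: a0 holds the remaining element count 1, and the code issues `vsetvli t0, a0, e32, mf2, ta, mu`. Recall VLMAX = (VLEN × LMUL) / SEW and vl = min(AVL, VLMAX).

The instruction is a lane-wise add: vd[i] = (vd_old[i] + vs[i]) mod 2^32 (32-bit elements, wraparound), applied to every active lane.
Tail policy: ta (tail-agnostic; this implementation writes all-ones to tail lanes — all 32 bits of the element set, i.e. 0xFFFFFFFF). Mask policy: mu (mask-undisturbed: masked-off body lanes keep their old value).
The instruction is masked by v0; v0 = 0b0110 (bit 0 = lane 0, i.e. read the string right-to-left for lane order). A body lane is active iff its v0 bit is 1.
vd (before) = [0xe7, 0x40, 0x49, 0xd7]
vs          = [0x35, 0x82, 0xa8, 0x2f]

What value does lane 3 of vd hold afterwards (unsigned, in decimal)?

VLMAX = (256 × 1/2) / 32 = 4 lanes
vl ← min(1, 4) = 1
[0] mask-off/keep = 0xe7
[1] tail/ones = 0xffffffff
[2] tail/ones = 0xffffffff
[3] tail/ones = 0xffffffff

vd[3] = 4294967295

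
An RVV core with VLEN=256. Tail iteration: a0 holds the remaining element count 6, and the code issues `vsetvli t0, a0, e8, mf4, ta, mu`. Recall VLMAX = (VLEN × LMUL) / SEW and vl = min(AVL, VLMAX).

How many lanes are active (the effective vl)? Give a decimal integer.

VLMAX = VLEN×LMUL/SEW = 256×1/4/8 = 8
vl = min(AVL, VLMAX) = min(6, 8) = 6

vl = 6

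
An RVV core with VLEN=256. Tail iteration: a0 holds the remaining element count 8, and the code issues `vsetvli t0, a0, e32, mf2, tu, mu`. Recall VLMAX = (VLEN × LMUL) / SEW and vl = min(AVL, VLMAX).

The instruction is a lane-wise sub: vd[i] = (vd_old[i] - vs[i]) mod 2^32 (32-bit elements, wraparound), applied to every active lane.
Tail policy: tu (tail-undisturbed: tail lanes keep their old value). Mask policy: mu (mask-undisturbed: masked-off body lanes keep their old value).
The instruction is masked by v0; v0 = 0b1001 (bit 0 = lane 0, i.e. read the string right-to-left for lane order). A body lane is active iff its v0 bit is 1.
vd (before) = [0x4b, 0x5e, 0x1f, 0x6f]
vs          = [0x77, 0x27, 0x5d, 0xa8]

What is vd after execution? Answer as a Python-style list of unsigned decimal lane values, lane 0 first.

vd = [4294967252, 94, 31, 4294967239]

VLMAX = VLEN×LMUL/SEW = 256×1/2/32 = 4
vl ← min(8, 4) = 4
lane  0: sub(0x4b,0x77) ⇒ 0xffffffd4
lane  1: mask-off/keep ⇒ 0x5e
lane  2: mask-off/keep ⇒ 0x1f
lane  3: sub(0x6f,0xa8) ⇒ 0xffffffc7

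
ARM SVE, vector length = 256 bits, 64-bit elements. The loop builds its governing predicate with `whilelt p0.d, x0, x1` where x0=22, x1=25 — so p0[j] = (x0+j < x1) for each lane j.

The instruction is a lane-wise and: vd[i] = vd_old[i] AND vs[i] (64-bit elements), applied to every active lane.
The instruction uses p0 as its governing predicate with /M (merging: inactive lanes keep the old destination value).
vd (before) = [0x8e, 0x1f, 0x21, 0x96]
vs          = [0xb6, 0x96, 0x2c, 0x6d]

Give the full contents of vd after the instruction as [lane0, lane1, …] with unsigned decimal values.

vd = [134, 22, 32, 150]

lane count: 256 div 64 = 4
p0[j] = (22+j < 25); true for j=0..2 → 3 lanes set
lane  0: and(0x8e,0xb6) ⇒ 0x86
lane  1: and(0x1f,0x96) ⇒ 0x16
lane  2: and(0x21,0x2c) ⇒ 0x20
lane  3: tail/keep ⇒ 0x96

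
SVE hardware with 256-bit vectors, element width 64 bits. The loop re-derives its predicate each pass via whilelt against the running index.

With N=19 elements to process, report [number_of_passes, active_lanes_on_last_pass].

[iterations, last_vl] = [5, 3]

register lanes = 256/64 = 4
19 elements at 4/iter → 5 passes, remainder 3 on the last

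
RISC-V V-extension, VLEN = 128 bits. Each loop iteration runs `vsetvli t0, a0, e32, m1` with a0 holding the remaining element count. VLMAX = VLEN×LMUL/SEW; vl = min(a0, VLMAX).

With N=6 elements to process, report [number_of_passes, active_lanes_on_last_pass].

VLMAX = (128 × 1) / 32 = 4 lanes
N=6: ⌈6/4⌉ = 2 iters; last vl = 6 − 1×4 = 2

[iterations, last_vl] = [2, 2]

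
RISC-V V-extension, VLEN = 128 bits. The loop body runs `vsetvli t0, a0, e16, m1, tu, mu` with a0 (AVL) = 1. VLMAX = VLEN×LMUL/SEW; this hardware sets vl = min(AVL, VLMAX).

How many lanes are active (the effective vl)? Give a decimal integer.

VLMAX = VLEN×LMUL/SEW = 128×1/16 = 8
vl ← min(1, 8) = 1

vl = 1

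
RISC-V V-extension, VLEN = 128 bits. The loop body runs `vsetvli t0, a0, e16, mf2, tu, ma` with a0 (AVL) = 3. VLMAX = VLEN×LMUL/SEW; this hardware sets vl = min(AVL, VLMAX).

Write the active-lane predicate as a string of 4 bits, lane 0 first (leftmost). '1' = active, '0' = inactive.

predicate = 1110

VLMAX = VLEN×LMUL/SEW = 128×1/2/16 = 4
AVL=3 ≤ VLMAX=4, so vl = 3
bits (lane 0 leftmost): 1110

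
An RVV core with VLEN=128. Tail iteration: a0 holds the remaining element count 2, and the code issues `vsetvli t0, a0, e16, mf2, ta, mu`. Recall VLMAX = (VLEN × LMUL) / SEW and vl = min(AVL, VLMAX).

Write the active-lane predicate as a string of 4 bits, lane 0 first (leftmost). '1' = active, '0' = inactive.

VLMAX = VLEN×LMUL/SEW = 128×1/2/16 = 4
vl ← min(2, 4) = 2
bits (lane 0 leftmost): 1100

predicate = 1100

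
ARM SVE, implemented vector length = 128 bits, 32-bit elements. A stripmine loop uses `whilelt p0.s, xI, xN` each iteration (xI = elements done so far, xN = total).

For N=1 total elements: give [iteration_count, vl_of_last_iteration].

128-bit reg / 32-bit elem → 4 lanes
1 elements at 4/iter → 1 passes, remainder 1 on the last

[iterations, last_vl] = [1, 1]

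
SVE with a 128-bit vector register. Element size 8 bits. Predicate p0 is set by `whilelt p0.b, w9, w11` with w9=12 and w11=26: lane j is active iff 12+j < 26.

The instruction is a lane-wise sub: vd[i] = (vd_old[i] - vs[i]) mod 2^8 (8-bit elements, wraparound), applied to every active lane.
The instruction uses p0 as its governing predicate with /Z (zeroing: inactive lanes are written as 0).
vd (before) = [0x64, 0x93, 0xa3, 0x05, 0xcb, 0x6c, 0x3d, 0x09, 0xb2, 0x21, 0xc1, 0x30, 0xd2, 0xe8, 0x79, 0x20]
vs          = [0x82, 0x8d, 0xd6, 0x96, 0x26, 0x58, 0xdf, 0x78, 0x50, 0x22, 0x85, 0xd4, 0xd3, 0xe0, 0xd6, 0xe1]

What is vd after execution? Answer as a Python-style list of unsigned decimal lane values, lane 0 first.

vd = [226, 6, 205, 111, 165, 20, 94, 145, 98, 255, 60, 92, 255, 8, 0, 0]

128-bit reg / 8-bit elem → 16 lanes
whilelt: lane j active iff 12+j < 26 → j < 14 → 14 active
vd[0] sub(0x64,0x82) -> 0xe2
vd[1] sub(0x93,0x8d) -> 0x06
vd[2] sub(0xa3,0xd6) -> 0xcd
vd[3] sub(0x05,0x96) -> 0x6f
vd[4] sub(0xcb,0x26) -> 0xa5
vd[5] sub(0x6c,0x58) -> 0x14
vd[6] sub(0x3d,0xdf) -> 0x5e
vd[7] sub(0x09,0x78) -> 0x91
vd[8] sub(0xb2,0x50) -> 0x62
vd[9] sub(0x21,0x22) -> 0xff
vd[10] sub(0xc1,0x85) -> 0x3c
vd[11] sub(0x30,0xd4) -> 0x5c
vd[12] sub(0xd2,0xd3) -> 0xff
vd[13] sub(0xe8,0xe0) -> 0x08
vd[14] tail/zero -> 0x00
vd[15] tail/zero -> 0x00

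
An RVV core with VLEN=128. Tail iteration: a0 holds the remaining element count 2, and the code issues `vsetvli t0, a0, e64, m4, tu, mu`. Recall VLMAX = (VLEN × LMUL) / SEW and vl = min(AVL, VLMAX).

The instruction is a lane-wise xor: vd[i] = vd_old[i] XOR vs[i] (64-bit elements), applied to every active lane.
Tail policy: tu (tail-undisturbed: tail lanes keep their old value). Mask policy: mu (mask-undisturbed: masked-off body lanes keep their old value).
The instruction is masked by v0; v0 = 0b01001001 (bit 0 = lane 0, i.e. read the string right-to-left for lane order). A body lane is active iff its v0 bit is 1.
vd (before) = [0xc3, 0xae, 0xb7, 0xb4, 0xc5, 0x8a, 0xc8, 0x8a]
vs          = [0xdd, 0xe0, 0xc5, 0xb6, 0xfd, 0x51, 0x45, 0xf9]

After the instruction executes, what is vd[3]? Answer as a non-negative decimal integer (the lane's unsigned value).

VLMAX = (128 × 4) / 64 = 8 lanes
AVL=2 ≤ VLMAX=8, so vl = 2
  i=0: xor(0xc3,0xdd) → 30
  i=1: mask-off/keep → 174
  i=2: tail/keep → 183
  i=3: tail/keep → 180
  i=4: tail/keep → 197
  i=5: tail/keep → 138
  i=6: tail/keep → 200
  i=7: tail/keep → 138

vd[3] = 180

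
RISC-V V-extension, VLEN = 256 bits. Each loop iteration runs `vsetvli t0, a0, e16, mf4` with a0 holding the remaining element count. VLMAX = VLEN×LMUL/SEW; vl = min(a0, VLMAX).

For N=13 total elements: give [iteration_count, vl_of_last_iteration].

lanes per group: 256·1/4/16 = 4
iterations = ceil(13/4) = 4; final-pass vl = 1

[iterations, last_vl] = [4, 1]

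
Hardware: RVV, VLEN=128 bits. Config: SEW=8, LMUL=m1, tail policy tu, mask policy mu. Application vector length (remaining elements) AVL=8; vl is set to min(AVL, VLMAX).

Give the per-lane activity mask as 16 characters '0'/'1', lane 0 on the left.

predicate = 1111111100000000

VLMAX = VLEN×LMUL/SEW = 128×1/8 = 16
vl ← min(8, 16) = 8
bits (lane 0 leftmost): 1111111100000000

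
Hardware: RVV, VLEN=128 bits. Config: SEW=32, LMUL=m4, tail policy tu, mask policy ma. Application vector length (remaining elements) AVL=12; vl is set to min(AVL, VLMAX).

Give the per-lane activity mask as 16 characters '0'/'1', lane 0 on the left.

predicate = 1111111111110000

lanes per group: 128·4/32 = 16
vl = min(AVL, VLMAX) = min(12, 16) = 12
bits (lane 0 leftmost): 1111111111110000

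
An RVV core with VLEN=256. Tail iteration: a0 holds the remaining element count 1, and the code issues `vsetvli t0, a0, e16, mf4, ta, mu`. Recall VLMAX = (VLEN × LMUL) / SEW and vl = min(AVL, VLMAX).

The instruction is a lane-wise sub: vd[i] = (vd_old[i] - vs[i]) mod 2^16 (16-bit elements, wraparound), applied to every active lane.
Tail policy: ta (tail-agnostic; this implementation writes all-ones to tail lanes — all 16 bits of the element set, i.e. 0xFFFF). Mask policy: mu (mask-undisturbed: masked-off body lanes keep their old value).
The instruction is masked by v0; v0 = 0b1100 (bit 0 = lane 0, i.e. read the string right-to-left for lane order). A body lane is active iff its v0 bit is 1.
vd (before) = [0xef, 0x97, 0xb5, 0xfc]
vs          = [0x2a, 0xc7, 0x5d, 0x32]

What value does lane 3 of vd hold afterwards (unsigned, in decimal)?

VLMAX = VLEN×LMUL/SEW = 256×1/4/16 = 4
AVL=1 ≤ VLMAX=4, so vl = 1
  i=0: mask-off/keep → 239
  i=1: tail/ones → 65535
  i=2: tail/ones → 65535
  i=3: tail/ones → 65535

vd[3] = 65535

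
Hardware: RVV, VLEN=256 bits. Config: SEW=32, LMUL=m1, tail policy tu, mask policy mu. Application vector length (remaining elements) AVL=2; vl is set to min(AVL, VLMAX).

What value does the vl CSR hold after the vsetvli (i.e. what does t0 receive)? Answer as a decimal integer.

VLMAX = VLEN×LMUL/SEW = 256×1/32 = 8
vl ← min(2, 8) = 2

vl = 2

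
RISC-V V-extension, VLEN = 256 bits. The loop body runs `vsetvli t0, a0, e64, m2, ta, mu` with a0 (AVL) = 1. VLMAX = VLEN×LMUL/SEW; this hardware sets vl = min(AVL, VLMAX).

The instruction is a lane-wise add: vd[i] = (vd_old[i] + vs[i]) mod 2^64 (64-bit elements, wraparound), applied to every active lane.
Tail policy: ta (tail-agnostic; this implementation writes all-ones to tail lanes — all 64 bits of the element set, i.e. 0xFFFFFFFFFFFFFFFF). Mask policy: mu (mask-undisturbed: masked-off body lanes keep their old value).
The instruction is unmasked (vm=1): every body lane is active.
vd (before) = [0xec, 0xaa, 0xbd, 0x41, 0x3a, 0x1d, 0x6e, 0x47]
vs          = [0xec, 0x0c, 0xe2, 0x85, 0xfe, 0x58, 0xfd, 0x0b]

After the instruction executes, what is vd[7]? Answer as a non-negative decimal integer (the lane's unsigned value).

vd[7] = 18446744073709551615

VLMAX = VLEN×LMUL/SEW = 256×2/64 = 8
vl ← min(1, 8) = 1
vd[0] add(0xec,0xec) -> 0x1d8
vd[1] tail/ones -> 0xffffffffffffffff
vd[2] tail/ones -> 0xffffffffffffffff
vd[3] tail/ones -> 0xffffffffffffffff
vd[4] tail/ones -> 0xffffffffffffffff
vd[5] tail/ones -> 0xffffffffffffffff
vd[6] tail/ones -> 0xffffffffffffffff
vd[7] tail/ones -> 0xffffffffffffffff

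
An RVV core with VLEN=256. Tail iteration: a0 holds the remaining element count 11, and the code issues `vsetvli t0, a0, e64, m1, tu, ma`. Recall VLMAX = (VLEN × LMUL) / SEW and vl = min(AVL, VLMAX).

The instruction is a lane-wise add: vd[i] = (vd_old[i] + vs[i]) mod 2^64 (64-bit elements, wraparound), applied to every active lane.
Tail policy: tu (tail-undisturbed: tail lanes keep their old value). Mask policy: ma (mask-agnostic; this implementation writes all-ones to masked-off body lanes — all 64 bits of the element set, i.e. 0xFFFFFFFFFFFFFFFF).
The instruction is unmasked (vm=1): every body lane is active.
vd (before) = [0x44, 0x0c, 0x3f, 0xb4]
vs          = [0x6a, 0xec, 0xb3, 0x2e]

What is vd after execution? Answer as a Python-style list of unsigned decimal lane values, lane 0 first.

vd = [174, 248, 242, 226]

VLMAX = VLEN×LMUL/SEW = 256×1/64 = 4
AVL=11 > VLMAX=4, so vl = 4
  i=0: add(0x44,0x6a) → 174
  i=1: add(0x0c,0xec) → 248
  i=2: add(0x3f,0xb3) → 242
  i=3: add(0xb4,0x2e) → 226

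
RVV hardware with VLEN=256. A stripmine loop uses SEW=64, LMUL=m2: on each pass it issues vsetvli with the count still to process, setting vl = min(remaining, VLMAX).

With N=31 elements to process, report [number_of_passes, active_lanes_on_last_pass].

lanes per group: 256·2/64 = 8
31 elements at 8/iter → 4 passes, remainder 7 on the last

[iterations, last_vl] = [4, 7]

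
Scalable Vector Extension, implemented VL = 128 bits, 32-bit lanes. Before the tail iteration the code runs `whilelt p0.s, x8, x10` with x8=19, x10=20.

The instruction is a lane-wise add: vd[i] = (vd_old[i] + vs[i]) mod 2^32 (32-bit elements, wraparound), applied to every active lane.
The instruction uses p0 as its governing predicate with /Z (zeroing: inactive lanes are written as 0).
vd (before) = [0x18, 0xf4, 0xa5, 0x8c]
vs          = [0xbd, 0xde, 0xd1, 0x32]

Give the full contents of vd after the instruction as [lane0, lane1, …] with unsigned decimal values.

register lanes = 128/32 = 4
whilelt: lane j active iff 19+j < 20 → j < 1 → 1 active
lane  0: add(0x18,0xbd) ⇒ 0xd5
lane  1: tail/zero ⇒ 0x00
lane  2: tail/zero ⇒ 0x00
lane  3: tail/zero ⇒ 0x00

vd = [213, 0, 0, 0]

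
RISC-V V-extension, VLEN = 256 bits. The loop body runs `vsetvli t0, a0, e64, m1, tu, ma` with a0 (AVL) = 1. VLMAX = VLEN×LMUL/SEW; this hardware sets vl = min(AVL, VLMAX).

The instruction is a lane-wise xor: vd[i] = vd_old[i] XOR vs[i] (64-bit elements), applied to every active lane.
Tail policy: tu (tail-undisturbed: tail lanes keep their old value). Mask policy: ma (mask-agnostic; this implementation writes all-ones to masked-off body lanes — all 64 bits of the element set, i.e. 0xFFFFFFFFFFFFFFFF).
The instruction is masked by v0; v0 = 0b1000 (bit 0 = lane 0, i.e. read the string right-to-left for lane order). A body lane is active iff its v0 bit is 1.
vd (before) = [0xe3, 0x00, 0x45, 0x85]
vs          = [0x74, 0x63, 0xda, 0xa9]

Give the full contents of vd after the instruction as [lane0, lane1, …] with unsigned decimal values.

vd = [18446744073709551615, 0, 69, 133]

VLMAX = VLEN×LMUL/SEW = 256×1/64 = 4
vl = min(AVL, VLMAX) = min(1, 4) = 1
[0] mask-off/ones = 0xffffffffffffffff
[1] tail/keep = 0x00
[2] tail/keep = 0x45
[3] tail/keep = 0x85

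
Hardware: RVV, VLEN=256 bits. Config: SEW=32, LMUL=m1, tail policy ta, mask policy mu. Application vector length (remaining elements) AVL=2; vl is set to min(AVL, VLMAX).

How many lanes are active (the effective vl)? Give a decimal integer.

lanes per group: 256·1/32 = 8
vl = min(AVL, VLMAX) = min(2, 8) = 2

vl = 2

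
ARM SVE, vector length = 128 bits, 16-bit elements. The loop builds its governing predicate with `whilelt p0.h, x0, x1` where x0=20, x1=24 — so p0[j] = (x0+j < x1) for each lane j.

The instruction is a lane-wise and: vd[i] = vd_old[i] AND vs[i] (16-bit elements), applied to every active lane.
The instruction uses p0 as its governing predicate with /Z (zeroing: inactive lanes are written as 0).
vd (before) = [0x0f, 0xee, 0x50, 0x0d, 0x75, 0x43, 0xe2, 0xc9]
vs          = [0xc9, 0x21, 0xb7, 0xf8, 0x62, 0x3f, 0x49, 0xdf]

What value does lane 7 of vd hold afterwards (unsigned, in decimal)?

vd[7] = 0

lane count: 128 div 16 = 8
whilelt: lane j active iff 20+j < 24 → j < 4 → 4 active
[0] and(0x0f,0xc9) = 0x09
[1] and(0xee,0x21) = 0x20
[2] and(0x50,0xb7) = 0x10
[3] and(0x0d,0xf8) = 0x08
[4] tail/zero = 0x00
[5] tail/zero = 0x00
[6] tail/zero = 0x00
[7] tail/zero = 0x00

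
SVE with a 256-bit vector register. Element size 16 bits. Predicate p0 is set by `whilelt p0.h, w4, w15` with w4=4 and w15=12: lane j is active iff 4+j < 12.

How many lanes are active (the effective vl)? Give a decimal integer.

lane count: 256 div 16 = 16
whilelt: lane j active iff 4+j < 12 → j < 8 → 8 active

vl = 8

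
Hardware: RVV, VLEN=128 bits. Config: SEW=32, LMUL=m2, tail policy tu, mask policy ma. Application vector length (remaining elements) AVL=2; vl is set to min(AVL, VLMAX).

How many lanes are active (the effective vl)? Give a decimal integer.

lanes per group: 128·2/32 = 8
AVL=2 ≤ VLMAX=8, so vl = 2

vl = 2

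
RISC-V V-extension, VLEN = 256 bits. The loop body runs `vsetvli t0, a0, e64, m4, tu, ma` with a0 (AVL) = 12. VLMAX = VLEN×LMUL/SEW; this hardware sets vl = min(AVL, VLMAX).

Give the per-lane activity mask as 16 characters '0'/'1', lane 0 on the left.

predicate = 1111111111110000

lanes per group: 256·4/64 = 16
vl = min(AVL, VLMAX) = min(12, 16) = 12
bits (lane 0 leftmost): 1111111111110000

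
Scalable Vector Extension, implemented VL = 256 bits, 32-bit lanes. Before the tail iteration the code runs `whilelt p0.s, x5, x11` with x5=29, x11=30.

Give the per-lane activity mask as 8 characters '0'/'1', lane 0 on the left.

predicate = 10000000

lane count: 256 div 32 = 8
p0[j] = (29+j < 30); true for j=0..0 → 1 lanes set
bits (lane 0 leftmost): 10000000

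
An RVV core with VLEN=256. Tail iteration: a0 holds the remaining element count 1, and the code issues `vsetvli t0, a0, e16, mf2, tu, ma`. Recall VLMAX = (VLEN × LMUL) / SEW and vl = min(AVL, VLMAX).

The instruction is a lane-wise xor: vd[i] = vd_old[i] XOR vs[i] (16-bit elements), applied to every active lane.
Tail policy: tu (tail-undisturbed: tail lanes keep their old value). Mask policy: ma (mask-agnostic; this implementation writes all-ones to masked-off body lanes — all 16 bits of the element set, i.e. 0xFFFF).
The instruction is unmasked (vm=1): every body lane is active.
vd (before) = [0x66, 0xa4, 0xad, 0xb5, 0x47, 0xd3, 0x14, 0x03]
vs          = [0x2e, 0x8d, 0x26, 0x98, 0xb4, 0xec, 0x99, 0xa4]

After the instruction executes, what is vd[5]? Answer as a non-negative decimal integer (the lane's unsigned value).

VLMAX = (256 × 1/2) / 16 = 8 lanes
vl = min(AVL, VLMAX) = min(1, 8) = 1
lane  0: xor(0x66,0x2e) ⇒ 0x48
lane  1: tail/keep ⇒ 0xa4
lane  2: tail/keep ⇒ 0xad
lane  3: tail/keep ⇒ 0xb5
lane  4: tail/keep ⇒ 0x47
lane  5: tail/keep ⇒ 0xd3
lane  6: tail/keep ⇒ 0x14
lane  7: tail/keep ⇒ 0x03

vd[5] = 211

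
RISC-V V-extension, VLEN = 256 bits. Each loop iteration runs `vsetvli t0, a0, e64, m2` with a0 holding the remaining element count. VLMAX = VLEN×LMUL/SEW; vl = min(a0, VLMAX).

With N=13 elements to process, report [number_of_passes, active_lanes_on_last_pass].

VLMAX = (256 × 2) / 64 = 8 lanes
N=13: ⌈13/8⌉ = 2 iters; last vl = 13 − 1×8 = 5

[iterations, last_vl] = [2, 5]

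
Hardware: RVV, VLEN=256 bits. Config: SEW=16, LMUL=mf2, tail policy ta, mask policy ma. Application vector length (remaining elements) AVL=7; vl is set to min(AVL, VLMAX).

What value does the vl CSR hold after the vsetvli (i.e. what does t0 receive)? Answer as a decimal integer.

lanes per group: 256·1/2/16 = 8
AVL=7 ≤ VLMAX=8, so vl = 7

vl = 7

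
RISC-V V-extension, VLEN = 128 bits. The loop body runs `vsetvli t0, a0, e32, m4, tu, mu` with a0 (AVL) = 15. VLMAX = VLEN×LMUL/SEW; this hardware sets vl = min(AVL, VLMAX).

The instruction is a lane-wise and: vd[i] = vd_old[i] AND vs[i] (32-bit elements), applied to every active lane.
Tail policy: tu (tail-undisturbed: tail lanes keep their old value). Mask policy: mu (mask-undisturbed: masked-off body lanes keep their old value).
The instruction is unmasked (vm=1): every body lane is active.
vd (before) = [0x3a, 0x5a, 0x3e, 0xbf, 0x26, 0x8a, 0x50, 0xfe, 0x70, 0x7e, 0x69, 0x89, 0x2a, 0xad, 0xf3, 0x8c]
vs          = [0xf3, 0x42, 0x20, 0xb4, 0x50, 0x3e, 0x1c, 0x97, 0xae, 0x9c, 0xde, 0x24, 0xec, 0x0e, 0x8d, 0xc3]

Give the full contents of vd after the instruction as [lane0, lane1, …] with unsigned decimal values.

VLMAX = (128 × 4) / 32 = 16 lanes
vl = min(AVL, VLMAX) = min(15, 16) = 15
  i=0: and(0x3a,0xf3) → 50
  i=1: and(0x5a,0x42) → 66
  i=2: and(0x3e,0x20) → 32
  i=3: and(0xbf,0xb4) → 180
  i=4: and(0x26,0x50) → 0
  i=5: and(0x8a,0x3e) → 10
  i=6: and(0x50,0x1c) → 16
  i=7: and(0xfe,0x97) → 150
  i=8: and(0x70,0xae) → 32
  i=9: and(0x7e,0x9c) → 28
  i=10: and(0x69,0xde) → 72
  i=11: and(0x89,0x24) → 0
  i=12: and(0x2a,0xec) → 40
  i=13: and(0xad,0x0e) → 12
  i=14: and(0xf3,0x8d) → 129
  i=15: tail/keep → 140

vd = [50, 66, 32, 180, 0, 10, 16, 150, 32, 28, 72, 0, 40, 12, 129, 140]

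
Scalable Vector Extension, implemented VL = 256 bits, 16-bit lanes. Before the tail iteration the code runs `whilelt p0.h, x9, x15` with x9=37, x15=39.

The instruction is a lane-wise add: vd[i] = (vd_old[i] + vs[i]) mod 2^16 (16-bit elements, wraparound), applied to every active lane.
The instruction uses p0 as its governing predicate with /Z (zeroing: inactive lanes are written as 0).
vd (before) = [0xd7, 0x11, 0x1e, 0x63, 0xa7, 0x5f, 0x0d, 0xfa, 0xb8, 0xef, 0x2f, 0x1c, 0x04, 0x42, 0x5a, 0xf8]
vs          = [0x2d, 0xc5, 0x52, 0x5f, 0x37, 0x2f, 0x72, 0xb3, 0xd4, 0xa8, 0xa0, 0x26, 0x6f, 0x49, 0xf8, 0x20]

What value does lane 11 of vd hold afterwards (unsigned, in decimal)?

vd[11] = 0

lane count: 256 div 16 = 16
whilelt: lane j active iff 37+j < 39 → j < 2 → 2 active
[0] add(0xd7,0x2d) = 0x104
[1] add(0x11,0xc5) = 0xd6
[2] tail/zero = 0x00
[3] tail/zero = 0x00
[4] tail/zero = 0x00
[5] tail/zero = 0x00
[6] tail/zero = 0x00
[7] tail/zero = 0x00
[8] tail/zero = 0x00
[9] tail/zero = 0x00
[10] tail/zero = 0x00
[11] tail/zero = 0x00
[12] tail/zero = 0x00
[13] tail/zero = 0x00
[14] tail/zero = 0x00
[15] tail/zero = 0x00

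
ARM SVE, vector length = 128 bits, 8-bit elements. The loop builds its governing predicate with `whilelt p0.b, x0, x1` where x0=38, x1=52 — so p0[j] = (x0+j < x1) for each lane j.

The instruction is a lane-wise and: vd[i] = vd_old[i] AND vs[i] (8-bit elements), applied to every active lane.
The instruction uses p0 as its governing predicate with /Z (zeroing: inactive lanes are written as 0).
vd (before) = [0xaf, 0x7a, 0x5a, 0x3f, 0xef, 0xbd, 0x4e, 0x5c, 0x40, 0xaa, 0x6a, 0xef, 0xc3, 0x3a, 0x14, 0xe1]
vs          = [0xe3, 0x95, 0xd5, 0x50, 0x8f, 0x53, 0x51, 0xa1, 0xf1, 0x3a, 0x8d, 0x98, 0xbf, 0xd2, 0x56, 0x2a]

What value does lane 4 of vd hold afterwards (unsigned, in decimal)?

vd[4] = 143

register lanes = 128/8 = 16
active while 38+j < 52, i.e. j ∈ [0,14) capped at 16 ⇒ 14
  i=0: and(0xaf,0xe3) → 163
  i=1: and(0x7a,0x95) → 16
  i=2: and(0x5a,0xd5) → 80
  i=3: and(0x3f,0x50) → 16
  i=4: and(0xef,0x8f) → 143
  i=5: and(0xbd,0x53) → 17
  i=6: and(0x4e,0x51) → 64
  i=7: and(0x5c,0xa1) → 0
  i=8: and(0x40,0xf1) → 64
  i=9: and(0xaa,0x3a) → 42
  i=10: and(0x6a,0x8d) → 8
  i=11: and(0xef,0x98) → 136
  i=12: and(0xc3,0xbf) → 131
  i=13: and(0x3a,0xd2) → 18
  i=14: tail/zero → 0
  i=15: tail/zero → 0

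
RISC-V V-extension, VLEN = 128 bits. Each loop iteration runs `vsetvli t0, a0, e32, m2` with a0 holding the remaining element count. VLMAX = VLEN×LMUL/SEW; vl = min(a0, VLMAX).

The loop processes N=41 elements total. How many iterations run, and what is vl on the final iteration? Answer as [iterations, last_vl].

lanes per group: 128·2/32 = 8
41 elements at 8/iter → 6 passes, remainder 1 on the last

[iterations, last_vl] = [6, 1]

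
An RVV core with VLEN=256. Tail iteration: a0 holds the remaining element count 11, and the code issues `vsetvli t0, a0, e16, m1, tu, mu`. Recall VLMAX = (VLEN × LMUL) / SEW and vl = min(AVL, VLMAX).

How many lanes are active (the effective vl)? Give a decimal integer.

lanes per group: 256·1/16 = 16
AVL=11 ≤ VLMAX=16, so vl = 11

vl = 11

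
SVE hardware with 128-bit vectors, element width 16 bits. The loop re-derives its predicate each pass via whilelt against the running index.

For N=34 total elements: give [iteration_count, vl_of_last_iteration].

[iterations, last_vl] = [5, 2]

128-bit reg / 16-bit elem → 8 lanes
N=34: ⌈34/8⌉ = 5 iters; last vl = 34 − 4×8 = 2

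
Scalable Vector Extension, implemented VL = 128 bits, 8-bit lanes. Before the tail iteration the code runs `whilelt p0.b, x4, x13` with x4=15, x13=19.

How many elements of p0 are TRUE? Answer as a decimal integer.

vl = 4

128-bit reg / 8-bit elem → 16 lanes
whilelt: lane j active iff 15+j < 19 → j < 4 → 4 active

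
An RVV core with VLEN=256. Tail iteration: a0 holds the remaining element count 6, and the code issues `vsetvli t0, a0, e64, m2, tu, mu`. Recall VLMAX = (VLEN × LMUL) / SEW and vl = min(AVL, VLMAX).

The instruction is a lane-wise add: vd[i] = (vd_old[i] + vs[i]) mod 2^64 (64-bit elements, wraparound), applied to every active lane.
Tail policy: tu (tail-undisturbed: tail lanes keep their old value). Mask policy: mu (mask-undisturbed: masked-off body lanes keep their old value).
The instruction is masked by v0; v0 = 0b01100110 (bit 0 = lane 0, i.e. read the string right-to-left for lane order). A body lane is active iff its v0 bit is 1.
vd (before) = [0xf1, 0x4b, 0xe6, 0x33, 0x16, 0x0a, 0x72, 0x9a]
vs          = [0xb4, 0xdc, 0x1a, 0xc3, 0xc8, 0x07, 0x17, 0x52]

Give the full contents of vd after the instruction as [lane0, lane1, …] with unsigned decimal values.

VLMAX = (256 × 2) / 64 = 8 lanes
AVL=6 ≤ VLMAX=8, so vl = 6
  i=0: mask-off/keep → 241
  i=1: add(0x4b,0xdc) → 295
  i=2: add(0xe6,0x1a) → 256
  i=3: mask-off/keep → 51
  i=4: mask-off/keep → 22
  i=5: add(0x0a,0x07) → 17
  i=6: tail/keep → 114
  i=7: tail/keep → 154

vd = [241, 295, 256, 51, 22, 17, 114, 154]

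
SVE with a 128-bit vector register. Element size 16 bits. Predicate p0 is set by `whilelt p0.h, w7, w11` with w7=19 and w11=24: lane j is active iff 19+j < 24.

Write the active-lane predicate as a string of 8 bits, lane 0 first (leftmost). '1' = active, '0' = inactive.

predicate = 11111000

128-bit reg / 16-bit elem → 8 lanes
whilelt: lane j active iff 19+j < 24 → j < 5 → 5 active
bits (lane 0 leftmost): 11111000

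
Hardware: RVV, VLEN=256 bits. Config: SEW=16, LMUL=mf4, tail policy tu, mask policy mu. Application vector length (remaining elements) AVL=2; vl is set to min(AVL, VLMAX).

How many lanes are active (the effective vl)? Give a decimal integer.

lanes per group: 256·1/4/16 = 4
vl = min(AVL, VLMAX) = min(2, 4) = 2

vl = 2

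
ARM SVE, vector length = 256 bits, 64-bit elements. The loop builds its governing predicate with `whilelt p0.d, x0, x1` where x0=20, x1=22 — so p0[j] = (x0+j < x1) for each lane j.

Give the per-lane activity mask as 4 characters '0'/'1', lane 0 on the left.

256-bit reg / 64-bit elem → 4 lanes
active while 20+j < 22, i.e. j ∈ [0,2) capped at 4 ⇒ 2
bits (lane 0 leftmost): 1100

predicate = 1100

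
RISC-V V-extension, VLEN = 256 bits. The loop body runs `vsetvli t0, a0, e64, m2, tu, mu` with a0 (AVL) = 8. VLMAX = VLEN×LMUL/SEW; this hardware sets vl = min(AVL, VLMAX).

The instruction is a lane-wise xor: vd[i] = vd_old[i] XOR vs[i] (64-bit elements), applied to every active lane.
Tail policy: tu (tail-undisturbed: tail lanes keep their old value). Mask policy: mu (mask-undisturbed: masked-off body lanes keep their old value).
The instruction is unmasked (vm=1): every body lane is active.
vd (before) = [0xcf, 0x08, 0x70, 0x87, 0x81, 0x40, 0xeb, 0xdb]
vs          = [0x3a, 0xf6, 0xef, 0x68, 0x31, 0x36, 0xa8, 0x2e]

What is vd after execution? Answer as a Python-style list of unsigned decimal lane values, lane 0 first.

vd = [245, 254, 159, 239, 176, 118, 67, 245]

lanes per group: 256·2/64 = 8
AVL=8 ≤ VLMAX=8, so vl = 8
[0] xor(0xcf,0x3a) = 0xf5
[1] xor(0x08,0xf6) = 0xfe
[2] xor(0x70,0xef) = 0x9f
[3] xor(0x87,0x68) = 0xef
[4] xor(0x81,0x31) = 0xb0
[5] xor(0x40,0x36) = 0x76
[6] xor(0xeb,0xa8) = 0x43
[7] xor(0xdb,0x2e) = 0xf5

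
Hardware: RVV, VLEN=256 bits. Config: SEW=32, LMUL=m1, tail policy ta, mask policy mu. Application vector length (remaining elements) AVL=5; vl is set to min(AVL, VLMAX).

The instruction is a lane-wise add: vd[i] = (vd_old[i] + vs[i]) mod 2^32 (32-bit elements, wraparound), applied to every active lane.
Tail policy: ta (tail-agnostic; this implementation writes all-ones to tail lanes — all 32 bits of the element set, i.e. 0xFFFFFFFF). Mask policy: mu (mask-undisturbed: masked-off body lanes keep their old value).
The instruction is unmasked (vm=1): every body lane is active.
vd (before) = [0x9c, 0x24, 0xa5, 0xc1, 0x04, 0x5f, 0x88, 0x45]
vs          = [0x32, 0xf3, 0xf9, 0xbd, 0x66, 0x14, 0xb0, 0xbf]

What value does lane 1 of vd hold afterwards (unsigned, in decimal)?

vd[1] = 279

VLMAX = (256 × 1) / 32 = 8 lanes
vl = min(AVL, VLMAX) = min(5, 8) = 5
[0] add(0x9c,0x32) = 0xce
[1] add(0x24,0xf3) = 0x117
[2] add(0xa5,0xf9) = 0x19e
[3] add(0xc1,0xbd) = 0x17e
[4] add(0x04,0x66) = 0x6a
[5] tail/ones = 0xffffffff
[6] tail/ones = 0xffffffff
[7] tail/ones = 0xffffffff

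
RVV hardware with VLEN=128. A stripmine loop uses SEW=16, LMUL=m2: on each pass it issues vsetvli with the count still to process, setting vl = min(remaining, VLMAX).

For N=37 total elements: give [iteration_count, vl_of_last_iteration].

VLMAX = (128 × 2) / 16 = 16 lanes
37 elements at 16/iter → 3 passes, remainder 5 on the last

[iterations, last_vl] = [3, 5]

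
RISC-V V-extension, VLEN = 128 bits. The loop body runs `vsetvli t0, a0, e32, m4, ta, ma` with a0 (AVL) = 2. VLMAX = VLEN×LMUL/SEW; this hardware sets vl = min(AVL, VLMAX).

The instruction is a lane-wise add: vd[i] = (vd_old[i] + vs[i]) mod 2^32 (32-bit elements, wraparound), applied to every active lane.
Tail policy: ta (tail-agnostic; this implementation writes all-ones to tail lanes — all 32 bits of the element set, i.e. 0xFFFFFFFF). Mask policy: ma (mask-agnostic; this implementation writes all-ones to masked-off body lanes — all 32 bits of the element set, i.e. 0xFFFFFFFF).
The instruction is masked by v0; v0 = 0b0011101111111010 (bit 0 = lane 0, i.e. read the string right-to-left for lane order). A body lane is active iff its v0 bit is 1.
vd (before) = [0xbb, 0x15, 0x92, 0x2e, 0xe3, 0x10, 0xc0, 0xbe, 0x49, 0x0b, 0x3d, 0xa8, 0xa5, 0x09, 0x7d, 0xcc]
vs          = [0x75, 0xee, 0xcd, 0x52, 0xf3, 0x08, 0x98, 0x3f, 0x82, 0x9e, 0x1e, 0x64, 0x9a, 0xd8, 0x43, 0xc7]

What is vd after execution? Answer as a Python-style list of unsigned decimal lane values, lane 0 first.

vd = [4294967295, 259, 4294967295, 4294967295, 4294967295, 4294967295, 4294967295, 4294967295, 4294967295, 4294967295, 4294967295, 4294967295, 4294967295, 4294967295, 4294967295, 4294967295]

VLMAX = VLEN×LMUL/SEW = 128×4/32 = 16
vl = min(AVL, VLMAX) = min(2, 16) = 2
lane  0: mask-off/ones ⇒ 0xffffffff
lane  1: add(0x15,0xee) ⇒ 0x103
lane  2: tail/ones ⇒ 0xffffffff
lane  3: tail/ones ⇒ 0xffffffff
lane  4: tail/ones ⇒ 0xffffffff
lane  5: tail/ones ⇒ 0xffffffff
lane  6: tail/ones ⇒ 0xffffffff
lane  7: tail/ones ⇒ 0xffffffff
lane  8: tail/ones ⇒ 0xffffffff
lane  9: tail/ones ⇒ 0xffffffff
lane 10: tail/ones ⇒ 0xffffffff
lane 11: tail/ones ⇒ 0xffffffff
lane 12: tail/ones ⇒ 0xffffffff
lane 13: tail/ones ⇒ 0xffffffff
lane 14: tail/ones ⇒ 0xffffffff
lane 15: tail/ones ⇒ 0xffffffff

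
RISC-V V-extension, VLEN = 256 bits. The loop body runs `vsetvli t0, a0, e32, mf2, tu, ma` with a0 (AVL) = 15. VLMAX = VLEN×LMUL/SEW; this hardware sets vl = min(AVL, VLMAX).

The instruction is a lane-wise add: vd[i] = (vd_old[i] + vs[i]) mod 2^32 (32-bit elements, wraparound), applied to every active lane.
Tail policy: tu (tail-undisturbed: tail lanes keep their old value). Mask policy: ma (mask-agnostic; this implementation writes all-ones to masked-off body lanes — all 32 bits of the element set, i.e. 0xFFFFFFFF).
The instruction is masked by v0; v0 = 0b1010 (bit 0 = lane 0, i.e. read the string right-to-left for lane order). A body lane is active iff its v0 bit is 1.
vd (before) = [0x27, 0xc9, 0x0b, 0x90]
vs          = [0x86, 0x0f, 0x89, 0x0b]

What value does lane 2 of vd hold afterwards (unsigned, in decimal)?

vd[2] = 4294967295

VLMAX = (256 × 1/2) / 32 = 4 lanes
vl ← min(15, 4) = 4
[0] mask-off/ones = 0xffffffff
[1] add(0xc9,0x0f) = 0xd8
[2] mask-off/ones = 0xffffffff
[3] add(0x90,0x0b) = 0x9b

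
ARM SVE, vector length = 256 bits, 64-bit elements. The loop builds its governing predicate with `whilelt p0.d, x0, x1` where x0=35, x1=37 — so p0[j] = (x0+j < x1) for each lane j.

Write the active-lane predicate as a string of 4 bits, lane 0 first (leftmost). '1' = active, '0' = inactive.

register lanes = 256/64 = 4
active while 35+j < 37, i.e. j ∈ [0,2) capped at 4 ⇒ 2
bits (lane 0 leftmost): 1100

predicate = 1100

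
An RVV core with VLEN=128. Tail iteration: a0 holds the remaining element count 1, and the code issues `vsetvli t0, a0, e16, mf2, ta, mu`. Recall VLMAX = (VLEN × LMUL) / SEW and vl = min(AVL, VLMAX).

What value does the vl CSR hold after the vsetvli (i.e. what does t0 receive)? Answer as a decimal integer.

lanes per group: 128·1/2/16 = 4
AVL=1 ≤ VLMAX=4, so vl = 1

vl = 1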